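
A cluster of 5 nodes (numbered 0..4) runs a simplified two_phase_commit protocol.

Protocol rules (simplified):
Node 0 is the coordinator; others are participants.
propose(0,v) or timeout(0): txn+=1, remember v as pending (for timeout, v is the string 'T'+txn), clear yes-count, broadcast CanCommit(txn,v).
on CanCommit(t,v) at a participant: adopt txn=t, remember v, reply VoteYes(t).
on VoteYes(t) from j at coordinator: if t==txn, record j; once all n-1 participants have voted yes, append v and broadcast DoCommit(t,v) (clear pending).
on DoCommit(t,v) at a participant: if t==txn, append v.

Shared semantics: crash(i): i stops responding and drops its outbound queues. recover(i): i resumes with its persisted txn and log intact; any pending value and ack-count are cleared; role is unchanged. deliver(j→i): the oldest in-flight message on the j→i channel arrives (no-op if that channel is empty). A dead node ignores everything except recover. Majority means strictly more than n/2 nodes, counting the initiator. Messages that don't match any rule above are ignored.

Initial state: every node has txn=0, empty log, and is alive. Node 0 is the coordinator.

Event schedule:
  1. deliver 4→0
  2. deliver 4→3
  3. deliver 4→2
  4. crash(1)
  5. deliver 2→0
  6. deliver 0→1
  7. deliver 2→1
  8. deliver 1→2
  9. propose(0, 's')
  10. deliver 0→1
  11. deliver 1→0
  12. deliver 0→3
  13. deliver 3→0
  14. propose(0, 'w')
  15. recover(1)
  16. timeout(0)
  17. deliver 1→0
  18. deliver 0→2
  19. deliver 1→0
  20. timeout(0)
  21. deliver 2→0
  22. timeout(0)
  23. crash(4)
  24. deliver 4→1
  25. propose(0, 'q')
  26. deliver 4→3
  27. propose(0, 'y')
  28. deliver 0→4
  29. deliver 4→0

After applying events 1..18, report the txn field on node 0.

step 1 deliver 4→0: —
step 2 deliver 4→3: —
step 3 deliver 4→2: —
step 4 crash(1): 1={✗part,t=0,log=-}
step 5 deliver 2→0: —
step 6 deliver 0→1: —
step 7 deliver 2→1: —
step 8 deliver 1→2: —
step 9 propose(0,'s'): 0={coor,t=1,log=-}
step 10 deliver 0→1: —
step 11 deliver 1→0: —
step 12 deliver 0→3: 3={part,t=1,log=-}
step 13 deliver 3→0: —
step 14 propose(0,'w'): 0={coor,t=2,log=-}
step 15 recover(1): 1={part,t=0,log=-}
step 16 timeout(0): 0={coor,t=3,log=-}
step 17 deliver 1→0: —
step 18 deliver 0→2: 2={part,t=1,log=-}

3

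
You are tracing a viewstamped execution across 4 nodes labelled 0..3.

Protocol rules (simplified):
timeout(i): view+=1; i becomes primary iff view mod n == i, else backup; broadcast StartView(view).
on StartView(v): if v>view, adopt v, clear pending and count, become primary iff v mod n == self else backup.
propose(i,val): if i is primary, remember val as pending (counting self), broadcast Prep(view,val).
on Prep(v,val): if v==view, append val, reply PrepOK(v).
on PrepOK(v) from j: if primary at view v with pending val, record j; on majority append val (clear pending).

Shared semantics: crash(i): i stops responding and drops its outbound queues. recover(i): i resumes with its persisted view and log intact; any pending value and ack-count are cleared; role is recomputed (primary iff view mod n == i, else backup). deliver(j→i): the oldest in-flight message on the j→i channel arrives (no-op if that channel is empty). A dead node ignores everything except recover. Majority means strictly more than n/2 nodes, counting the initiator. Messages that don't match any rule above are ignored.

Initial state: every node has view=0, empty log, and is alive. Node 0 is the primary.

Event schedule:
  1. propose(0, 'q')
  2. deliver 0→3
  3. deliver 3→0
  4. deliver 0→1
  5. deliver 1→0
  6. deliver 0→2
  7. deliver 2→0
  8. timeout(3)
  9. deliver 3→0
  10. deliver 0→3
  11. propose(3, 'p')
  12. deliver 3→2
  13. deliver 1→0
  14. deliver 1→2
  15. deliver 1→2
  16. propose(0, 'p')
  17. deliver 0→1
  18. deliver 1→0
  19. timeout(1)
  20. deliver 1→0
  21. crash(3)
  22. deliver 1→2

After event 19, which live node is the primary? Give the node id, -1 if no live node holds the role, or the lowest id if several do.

1

e1 propose(0,'q'): ·
e2 deliver 0→3: 3[back,v=0,q]
e3 deliver 3→0: ·
e4 deliver 0→1: 1[back,v=0,q]
e5 deliver 1→0: 0[prim,v=0,q]
e6 deliver 0→2: 2[back,v=0,q]
e7 deliver 2→0: ·
e8 timeout(3): 3[back,v=1,q]
e9 deliver 3→0: 0[back,v=1,q]
e10 deliver 0→3: ·
e11 propose(3,'p'): ·
e12 deliver 3→2: 2[back,v=1,q]
e13 deliver 1→0: ·
e14 deliver 1→2: ·
e15 deliver 1→2: ·
e16 propose(0,'p'): ·
e17 deliver 0→1: ·
e18 deliver 1→0: ·
e19 timeout(1): 1[prim,v=1,q]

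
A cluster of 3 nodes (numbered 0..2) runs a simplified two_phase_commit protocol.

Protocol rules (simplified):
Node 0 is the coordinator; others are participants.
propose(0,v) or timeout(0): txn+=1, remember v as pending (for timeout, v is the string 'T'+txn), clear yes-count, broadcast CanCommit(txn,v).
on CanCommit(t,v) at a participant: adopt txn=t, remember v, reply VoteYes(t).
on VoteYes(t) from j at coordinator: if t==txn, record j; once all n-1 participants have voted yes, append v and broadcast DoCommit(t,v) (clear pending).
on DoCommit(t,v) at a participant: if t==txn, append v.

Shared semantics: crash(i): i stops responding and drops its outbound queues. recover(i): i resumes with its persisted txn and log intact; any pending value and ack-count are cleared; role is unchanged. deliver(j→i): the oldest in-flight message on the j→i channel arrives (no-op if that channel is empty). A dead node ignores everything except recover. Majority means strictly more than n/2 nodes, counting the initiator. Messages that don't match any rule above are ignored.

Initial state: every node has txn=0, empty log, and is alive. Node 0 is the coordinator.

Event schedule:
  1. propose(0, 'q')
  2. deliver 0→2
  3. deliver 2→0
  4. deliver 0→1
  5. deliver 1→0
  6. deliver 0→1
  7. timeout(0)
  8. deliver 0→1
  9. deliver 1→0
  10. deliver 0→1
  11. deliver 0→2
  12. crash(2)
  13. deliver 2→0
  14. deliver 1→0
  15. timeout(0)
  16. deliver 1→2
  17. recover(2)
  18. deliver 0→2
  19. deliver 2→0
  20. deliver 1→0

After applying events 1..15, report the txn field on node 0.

3

step 1 propose(0,'q'): 0={coor,t=1,log=-}
step 2 deliver 0→2: 2={part,t=1,log=-}
step 3 deliver 2→0: —
step 4 deliver 0→1: 1={part,t=1,log=-}
step 5 deliver 1→0: 0={coor,t=1,log=q}
step 6 deliver 0→1: 1={part,t=1,log=q}
step 7 timeout(0): 0={coor,t=2,log=q}
step 8 deliver 0→1: 1={part,t=2,log=q}
step 9 deliver 1→0: —
step 10 deliver 0→1: —
step 11 deliver 0→2: 2={part,t=1,log=q}
step 12 crash(2): 2={✗part,t=1,log=q}
step 13 deliver 2→0: —
step 14 deliver 1→0: —
step 15 timeout(0): 0={coor,t=3,log=q}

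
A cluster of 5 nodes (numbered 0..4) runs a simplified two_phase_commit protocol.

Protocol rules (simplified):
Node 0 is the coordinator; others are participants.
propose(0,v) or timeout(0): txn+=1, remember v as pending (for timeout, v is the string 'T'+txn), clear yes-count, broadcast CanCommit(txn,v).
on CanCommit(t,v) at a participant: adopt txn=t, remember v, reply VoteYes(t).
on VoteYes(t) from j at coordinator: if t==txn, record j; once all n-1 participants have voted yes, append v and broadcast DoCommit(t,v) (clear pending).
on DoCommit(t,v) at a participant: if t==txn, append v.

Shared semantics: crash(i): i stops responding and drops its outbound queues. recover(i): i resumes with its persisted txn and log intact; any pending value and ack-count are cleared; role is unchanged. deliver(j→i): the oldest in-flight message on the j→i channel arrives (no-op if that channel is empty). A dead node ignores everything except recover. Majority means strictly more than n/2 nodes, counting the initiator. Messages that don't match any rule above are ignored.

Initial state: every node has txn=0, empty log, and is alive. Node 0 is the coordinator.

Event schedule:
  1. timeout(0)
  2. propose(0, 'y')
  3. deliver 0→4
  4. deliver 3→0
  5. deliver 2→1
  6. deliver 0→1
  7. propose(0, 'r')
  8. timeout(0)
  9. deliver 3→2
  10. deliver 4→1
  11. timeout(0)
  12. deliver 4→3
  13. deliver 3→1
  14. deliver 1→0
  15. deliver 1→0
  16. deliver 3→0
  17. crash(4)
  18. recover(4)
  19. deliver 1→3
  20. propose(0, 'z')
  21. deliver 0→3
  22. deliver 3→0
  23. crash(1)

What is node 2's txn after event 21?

0

e1 timeout(0): 0[coor,t=1,-]
e2 propose(0,'y'): 0[coor,t=2,-]
e3 deliver 0→4: 4[part,t=1,-]
e4 deliver 3→0: ·
e5 deliver 2→1: ·
e6 deliver 0→1: 1[part,t=1,-]
e7 propose(0,'r'): 0[coor,t=3,-]
e8 timeout(0): 0[coor,t=4,-]
e9 deliver 3→2: ·
e10 deliver 4→1: ·
e11 timeout(0): 0[coor,t=5,-]
e12 deliver 4→3: ·
e13 deliver 3→1: ·
e14 deliver 1→0: ·
e15 deliver 1→0: ·
e16 deliver 3→0: ·
e17 crash(4): 4[✗part,t=1,-]
e18 recover(4): 4[part,t=1,-]
e19 deliver 1→3: ·
e20 propose(0,'z'): 0[coor,t=6,-]
e21 deliver 0→3: 3[part,t=1,-]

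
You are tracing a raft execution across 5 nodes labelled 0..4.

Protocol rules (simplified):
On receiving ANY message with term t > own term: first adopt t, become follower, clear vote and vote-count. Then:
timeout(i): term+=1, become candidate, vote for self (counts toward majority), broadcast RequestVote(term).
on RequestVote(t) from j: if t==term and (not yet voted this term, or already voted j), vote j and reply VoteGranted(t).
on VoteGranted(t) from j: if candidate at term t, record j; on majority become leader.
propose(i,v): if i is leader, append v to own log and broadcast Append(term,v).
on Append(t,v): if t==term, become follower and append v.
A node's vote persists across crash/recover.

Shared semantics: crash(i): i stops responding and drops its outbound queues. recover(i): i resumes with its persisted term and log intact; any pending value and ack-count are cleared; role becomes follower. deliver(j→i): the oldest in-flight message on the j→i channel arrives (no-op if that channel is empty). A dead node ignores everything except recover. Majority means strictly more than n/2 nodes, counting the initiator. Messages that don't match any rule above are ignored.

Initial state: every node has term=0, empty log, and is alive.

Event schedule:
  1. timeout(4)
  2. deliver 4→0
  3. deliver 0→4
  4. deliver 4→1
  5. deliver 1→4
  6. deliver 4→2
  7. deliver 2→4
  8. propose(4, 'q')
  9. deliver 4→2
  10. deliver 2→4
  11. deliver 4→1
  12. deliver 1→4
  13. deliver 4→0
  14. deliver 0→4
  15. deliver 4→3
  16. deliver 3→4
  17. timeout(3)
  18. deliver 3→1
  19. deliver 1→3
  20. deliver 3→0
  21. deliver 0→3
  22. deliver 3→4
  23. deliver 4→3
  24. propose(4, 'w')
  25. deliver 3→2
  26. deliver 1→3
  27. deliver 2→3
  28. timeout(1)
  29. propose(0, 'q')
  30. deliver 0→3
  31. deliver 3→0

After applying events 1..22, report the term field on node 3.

2

step 1 timeout(4): 4={cand,t=1,log=-}
step 2 deliver 4→0: 0={foll,t=1,log=-}
step 3 deliver 0→4: —
step 4 deliver 4→1: 1={foll,t=1,log=-}
step 5 deliver 1→4: 4={lead,t=1,log=-}
step 6 deliver 4→2: 2={foll,t=1,log=-}
step 7 deliver 2→4: —
step 8 propose(4,'q'): 4={lead,t=1,log=q}
step 9 deliver 4→2: 2={foll,t=1,log=q}
step 10 deliver 2→4: —
step 11 deliver 4→1: 1={foll,t=1,log=q}
step 12 deliver 1→4: —
step 13 deliver 4→0: 0={foll,t=1,log=q}
step 14 deliver 0→4: —
step 15 deliver 4→3: 3={foll,t=1,log=-}
step 16 deliver 3→4: —
step 17 timeout(3): 3={cand,t=2,log=-}
step 18 deliver 3→1: 1={foll,t=2,log=q}
step 19 deliver 1→3: —
step 20 deliver 3→0: 0={foll,t=2,log=q}
step 21 deliver 0→3: 3={lead,t=2,log=-}
step 22 deliver 3→4: 4={foll,t=2,log=q}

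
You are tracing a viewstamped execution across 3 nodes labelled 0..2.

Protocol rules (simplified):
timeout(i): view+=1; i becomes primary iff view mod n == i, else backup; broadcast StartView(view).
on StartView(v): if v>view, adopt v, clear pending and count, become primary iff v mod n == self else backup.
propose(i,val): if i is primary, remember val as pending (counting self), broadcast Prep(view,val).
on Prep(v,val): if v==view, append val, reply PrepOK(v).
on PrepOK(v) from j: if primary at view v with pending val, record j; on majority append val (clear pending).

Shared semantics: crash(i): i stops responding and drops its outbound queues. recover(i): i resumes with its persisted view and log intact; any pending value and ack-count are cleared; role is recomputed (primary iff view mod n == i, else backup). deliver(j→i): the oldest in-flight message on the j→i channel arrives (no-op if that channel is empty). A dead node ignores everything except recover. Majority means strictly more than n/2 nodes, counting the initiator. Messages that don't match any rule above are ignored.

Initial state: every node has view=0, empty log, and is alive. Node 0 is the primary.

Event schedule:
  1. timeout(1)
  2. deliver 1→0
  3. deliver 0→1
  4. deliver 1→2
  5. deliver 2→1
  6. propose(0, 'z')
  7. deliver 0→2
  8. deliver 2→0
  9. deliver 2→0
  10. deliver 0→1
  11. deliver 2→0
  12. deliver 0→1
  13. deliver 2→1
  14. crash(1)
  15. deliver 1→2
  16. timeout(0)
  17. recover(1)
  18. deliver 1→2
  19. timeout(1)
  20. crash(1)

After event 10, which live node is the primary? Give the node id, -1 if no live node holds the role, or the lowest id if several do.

1

e1 timeout(1): 1[prim,v=1,-]
e2 deliver 1→0: 0[back,v=1,-]
e3 deliver 0→1: ·
e4 deliver 1→2: 2[back,v=1,-]
e5 deliver 2→1: ·
e6 propose(0,'z'): ·
e7 deliver 0→2: ·
e8 deliver 2→0: ·
e9 deliver 2→0: ·
e10 deliver 0→1: ·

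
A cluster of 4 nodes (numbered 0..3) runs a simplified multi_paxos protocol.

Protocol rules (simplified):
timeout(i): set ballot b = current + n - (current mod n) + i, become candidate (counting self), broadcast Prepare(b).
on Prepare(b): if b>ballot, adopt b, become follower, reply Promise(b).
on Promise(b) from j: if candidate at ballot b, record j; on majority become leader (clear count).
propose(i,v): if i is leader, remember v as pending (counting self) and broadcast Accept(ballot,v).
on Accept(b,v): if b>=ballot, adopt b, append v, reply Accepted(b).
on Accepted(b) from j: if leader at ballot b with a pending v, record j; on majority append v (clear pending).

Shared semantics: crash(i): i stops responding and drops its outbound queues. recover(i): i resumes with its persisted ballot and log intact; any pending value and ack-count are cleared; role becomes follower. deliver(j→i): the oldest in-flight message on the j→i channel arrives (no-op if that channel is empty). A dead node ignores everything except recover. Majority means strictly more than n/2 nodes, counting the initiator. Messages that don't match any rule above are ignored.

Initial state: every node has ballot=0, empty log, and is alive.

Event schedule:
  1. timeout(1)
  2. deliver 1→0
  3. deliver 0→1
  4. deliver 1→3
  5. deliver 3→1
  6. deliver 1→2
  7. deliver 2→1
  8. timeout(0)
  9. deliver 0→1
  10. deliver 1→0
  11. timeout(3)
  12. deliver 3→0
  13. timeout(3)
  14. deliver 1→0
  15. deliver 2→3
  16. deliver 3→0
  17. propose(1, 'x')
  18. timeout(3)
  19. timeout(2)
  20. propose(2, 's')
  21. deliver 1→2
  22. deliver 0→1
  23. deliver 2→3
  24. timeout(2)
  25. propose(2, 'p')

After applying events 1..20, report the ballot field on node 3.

[1] timeout(1) → N1(cand b5 [-])
[2] deliver 1→0 → N0(foll b5 [-])
[3] deliver 0→1 → ∅
[4] deliver 1→3 → N3(foll b5 [-])
[5] deliver 3→1 → N1(lead b5 [-])
[6] deliver 1→2 → N2(foll b5 [-])
[7] deliver 2→1 → ∅
[8] timeout(0) → N0(cand b8 [-])
[9] deliver 0→1 → N1(foll b8 [-])
[10] deliver 1→0 → ∅
[11] timeout(3) → N3(cand b11 [-])
[12] deliver 3→0 → N0(foll b11 [-])
[13] timeout(3) → N3(cand b15 [-])
[14] deliver 1→0 → ∅
[15] deliver 2→3 → ∅
[16] deliver 3→0 → N0(foll b15 [-])
[17] propose(1,'x') → ∅
[18] timeout(3) → N3(cand b19 [-])
[19] timeout(2) → N2(cand b10 [-])
[20] propose(2,'s') → ∅

19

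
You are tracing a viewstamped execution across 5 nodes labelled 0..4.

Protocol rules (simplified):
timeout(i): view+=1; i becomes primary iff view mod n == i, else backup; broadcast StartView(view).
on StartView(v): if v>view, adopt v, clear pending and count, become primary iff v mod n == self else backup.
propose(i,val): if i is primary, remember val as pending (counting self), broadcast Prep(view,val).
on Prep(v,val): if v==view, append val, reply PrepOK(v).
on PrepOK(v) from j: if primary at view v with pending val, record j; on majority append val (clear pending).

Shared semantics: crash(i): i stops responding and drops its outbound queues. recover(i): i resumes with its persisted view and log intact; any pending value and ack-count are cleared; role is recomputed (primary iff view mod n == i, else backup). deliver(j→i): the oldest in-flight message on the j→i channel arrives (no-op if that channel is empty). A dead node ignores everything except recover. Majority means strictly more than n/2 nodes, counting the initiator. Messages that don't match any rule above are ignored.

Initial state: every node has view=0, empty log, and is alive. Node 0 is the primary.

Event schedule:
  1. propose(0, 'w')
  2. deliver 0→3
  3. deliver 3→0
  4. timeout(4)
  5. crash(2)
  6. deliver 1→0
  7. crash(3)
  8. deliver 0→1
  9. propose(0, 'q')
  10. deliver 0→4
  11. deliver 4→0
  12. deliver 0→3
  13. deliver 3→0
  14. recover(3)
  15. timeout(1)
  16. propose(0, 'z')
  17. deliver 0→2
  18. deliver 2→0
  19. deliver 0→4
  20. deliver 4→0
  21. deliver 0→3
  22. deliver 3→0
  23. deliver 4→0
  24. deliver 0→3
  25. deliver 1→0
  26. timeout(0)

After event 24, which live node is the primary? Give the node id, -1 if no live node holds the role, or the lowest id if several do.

1. propose(0,'w'):  nop
2. deliver 0→3:  <3:back v0 w>
3. deliver 3→0:  nop
4. timeout(4):  <4:back v1 ->
5. crash(2):  <2:✗back v0 ->
6. deliver 1→0:  nop
7. crash(3):  <3:✗back v0 w>
8. deliver 0→1:  <1:back v0 w>
9. propose(0,'q'):  nop
10. deliver 0→4:  nop
11. deliver 4→0:  <0:back v1 ->
12. deliver 0→3:  nop
13. deliver 3→0:  nop
14. recover(3):  <3:back v0 w>
15. timeout(1):  <1:prim v1 w>
16. propose(0,'z'):  nop
17. deliver 0→2:  nop
18. deliver 2→0:  nop
19. deliver 0→4:  nop
20. deliver 4→0:  nop
21. deliver 0→3:  <3:back v0 w,q>
22. deliver 3→0:  nop
23. deliver 4→0:  nop
24. deliver 0→3:  nop

1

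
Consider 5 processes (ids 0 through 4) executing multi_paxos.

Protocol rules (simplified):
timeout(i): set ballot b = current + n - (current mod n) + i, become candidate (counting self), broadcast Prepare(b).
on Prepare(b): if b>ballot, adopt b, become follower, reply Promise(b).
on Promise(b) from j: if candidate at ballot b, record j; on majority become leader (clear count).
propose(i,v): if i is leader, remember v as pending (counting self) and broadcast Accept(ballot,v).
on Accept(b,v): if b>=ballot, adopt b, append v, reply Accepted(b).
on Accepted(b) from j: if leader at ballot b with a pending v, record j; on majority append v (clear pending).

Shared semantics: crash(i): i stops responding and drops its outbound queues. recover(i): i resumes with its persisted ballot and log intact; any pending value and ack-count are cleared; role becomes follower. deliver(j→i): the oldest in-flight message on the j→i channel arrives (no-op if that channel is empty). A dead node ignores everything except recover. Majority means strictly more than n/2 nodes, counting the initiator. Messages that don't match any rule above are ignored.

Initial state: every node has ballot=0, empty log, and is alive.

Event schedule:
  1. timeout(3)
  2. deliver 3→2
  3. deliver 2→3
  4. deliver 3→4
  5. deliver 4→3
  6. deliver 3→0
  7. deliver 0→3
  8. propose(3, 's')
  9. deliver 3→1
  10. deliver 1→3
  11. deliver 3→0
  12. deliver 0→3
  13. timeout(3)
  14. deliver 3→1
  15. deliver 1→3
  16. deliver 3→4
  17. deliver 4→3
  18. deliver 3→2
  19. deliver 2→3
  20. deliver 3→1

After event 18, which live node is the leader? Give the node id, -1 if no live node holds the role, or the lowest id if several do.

1. timeout(3):  <3:cand b8 ->
2. deliver 3→2:  <2:foll b8 ->
3. deliver 2→3:  nop
4. deliver 3→4:  <4:foll b8 ->
5. deliver 4→3:  <3:lead b8 ->
6. deliver 3→0:  <0:foll b8 ->
7. deliver 0→3:  nop
8. propose(3,'s'):  nop
9. deliver 3→1:  <1:foll b8 ->
10. deliver 1→3:  nop
11. deliver 3→0:  <0:foll b8 s>
12. deliver 0→3:  nop
13. timeout(3):  <3:cand b13 ->
14. deliver 3→1:  <1:foll b8 s>
15. deliver 1→3:  nop
16. deliver 3→4:  <4:foll b8 s>
17. deliver 4→3:  nop
18. deliver 3→2:  <2:foll b8 s>

-1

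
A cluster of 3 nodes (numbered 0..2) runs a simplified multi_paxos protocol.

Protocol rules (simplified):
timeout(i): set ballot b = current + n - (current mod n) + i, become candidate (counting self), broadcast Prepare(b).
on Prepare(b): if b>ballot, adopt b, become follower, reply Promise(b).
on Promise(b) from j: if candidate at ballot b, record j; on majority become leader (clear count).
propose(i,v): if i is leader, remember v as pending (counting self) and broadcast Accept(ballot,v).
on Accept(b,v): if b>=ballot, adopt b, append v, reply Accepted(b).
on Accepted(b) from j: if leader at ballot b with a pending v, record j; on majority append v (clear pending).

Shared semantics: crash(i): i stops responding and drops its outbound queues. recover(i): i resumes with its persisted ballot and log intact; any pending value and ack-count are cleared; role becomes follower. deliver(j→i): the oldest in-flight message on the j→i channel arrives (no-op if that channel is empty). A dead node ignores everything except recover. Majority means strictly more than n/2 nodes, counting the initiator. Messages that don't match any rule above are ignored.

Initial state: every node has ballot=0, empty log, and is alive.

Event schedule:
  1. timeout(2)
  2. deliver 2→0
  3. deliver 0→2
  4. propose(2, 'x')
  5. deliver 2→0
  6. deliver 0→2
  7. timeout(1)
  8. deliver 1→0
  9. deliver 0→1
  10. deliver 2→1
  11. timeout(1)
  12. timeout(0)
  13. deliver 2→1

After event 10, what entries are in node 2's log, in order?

1. timeout(2):  <2:cand b5 ->
2. deliver 2→0:  <0:foll b5 ->
3. deliver 0→2:  <2:lead b5 ->
4. propose(2,'x'):  nop
5. deliver 2→0:  <0:foll b5 x>
6. deliver 0→2:  <2:lead b5 x>
7. timeout(1):  <1:cand b4 ->
8. deliver 1→0:  nop
9. deliver 0→1:  nop
10. deliver 2→1:  <1:foll b5 ->

x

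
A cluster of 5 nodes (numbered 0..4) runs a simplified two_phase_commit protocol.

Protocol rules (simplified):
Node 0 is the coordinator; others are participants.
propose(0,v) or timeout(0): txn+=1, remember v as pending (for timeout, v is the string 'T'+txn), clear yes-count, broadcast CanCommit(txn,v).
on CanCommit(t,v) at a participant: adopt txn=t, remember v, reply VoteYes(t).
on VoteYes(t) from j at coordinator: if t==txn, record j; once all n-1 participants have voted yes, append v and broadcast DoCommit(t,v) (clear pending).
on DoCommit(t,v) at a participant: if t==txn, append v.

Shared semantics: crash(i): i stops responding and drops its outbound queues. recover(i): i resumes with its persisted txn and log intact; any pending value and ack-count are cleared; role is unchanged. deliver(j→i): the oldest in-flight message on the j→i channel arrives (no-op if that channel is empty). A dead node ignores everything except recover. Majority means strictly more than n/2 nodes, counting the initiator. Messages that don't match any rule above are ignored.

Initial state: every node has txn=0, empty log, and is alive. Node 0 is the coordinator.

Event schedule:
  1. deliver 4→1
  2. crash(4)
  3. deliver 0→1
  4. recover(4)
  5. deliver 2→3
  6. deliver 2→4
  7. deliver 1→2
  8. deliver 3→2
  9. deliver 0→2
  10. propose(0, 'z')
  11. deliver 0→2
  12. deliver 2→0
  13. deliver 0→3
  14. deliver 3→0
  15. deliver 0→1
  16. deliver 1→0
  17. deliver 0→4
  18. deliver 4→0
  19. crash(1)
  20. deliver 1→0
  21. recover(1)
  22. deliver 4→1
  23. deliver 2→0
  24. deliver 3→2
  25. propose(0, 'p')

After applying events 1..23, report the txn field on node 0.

1

1. deliver 4→1:  nop
2. crash(4):  <4:✗part t0 ->
3. deliver 0→1:  nop
4. recover(4):  <4:part t0 ->
5. deliver 2→3:  nop
6. deliver 2→4:  nop
7. deliver 1→2:  nop
8. deliver 3→2:  nop
9. deliver 0→2:  nop
10. propose(0,'z'):  <0:coor t1 ->
11. deliver 0→2:  <2:part t1 ->
12. deliver 2→0:  nop
13. deliver 0→3:  <3:part t1 ->
14. deliver 3→0:  nop
15. deliver 0→1:  <1:part t1 ->
16. deliver 1→0:  nop
17. deliver 0→4:  <4:part t1 ->
18. deliver 4→0:  <0:coor t1 z>
19. crash(1):  <1:✗part t1 ->
20. deliver 1→0:  nop
21. recover(1):  <1:part t1 ->
22. deliver 4→1:  nop
23. deliver 2→0:  nop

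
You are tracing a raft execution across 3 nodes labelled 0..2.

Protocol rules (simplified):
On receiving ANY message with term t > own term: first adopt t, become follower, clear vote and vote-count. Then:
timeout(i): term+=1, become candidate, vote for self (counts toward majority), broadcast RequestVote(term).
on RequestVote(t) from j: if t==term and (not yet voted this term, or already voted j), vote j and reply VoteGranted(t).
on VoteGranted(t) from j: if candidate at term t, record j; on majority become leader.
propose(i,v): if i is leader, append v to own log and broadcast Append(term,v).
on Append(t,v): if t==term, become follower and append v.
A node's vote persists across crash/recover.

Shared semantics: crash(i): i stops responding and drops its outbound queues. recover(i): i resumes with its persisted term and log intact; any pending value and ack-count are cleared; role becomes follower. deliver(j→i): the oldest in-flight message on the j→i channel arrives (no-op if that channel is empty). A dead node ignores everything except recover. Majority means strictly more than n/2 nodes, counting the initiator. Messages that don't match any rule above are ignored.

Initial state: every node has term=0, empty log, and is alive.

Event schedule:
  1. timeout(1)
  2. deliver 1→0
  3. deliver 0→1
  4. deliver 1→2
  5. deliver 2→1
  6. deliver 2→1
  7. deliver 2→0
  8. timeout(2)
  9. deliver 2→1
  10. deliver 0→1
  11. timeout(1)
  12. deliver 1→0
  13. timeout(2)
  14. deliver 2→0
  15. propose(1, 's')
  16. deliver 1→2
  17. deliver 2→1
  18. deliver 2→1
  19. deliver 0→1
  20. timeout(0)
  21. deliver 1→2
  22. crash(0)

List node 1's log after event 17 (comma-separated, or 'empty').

empty

e1 timeout(1): 1[cand,t=1,-]
e2 deliver 1→0: 0[foll,t=1,-]
e3 deliver 0→1: 1[lead,t=1,-]
e4 deliver 1→2: 2[foll,t=1,-]
e5 deliver 2→1: ·
e6 deliver 2→1: ·
e7 deliver 2→0: ·
e8 timeout(2): 2[cand,t=2,-]
e9 deliver 2→1: 1[foll,t=2,-]
e10 deliver 0→1: ·
e11 timeout(1): 1[cand,t=3,-]
e12 deliver 1→0: 0[foll,t=3,-]
e13 timeout(2): 2[cand,t=3,-]
e14 deliver 2→0: ·
e15 propose(1,'s'): ·
e16 deliver 1→2: ·
e17 deliver 2→1: ·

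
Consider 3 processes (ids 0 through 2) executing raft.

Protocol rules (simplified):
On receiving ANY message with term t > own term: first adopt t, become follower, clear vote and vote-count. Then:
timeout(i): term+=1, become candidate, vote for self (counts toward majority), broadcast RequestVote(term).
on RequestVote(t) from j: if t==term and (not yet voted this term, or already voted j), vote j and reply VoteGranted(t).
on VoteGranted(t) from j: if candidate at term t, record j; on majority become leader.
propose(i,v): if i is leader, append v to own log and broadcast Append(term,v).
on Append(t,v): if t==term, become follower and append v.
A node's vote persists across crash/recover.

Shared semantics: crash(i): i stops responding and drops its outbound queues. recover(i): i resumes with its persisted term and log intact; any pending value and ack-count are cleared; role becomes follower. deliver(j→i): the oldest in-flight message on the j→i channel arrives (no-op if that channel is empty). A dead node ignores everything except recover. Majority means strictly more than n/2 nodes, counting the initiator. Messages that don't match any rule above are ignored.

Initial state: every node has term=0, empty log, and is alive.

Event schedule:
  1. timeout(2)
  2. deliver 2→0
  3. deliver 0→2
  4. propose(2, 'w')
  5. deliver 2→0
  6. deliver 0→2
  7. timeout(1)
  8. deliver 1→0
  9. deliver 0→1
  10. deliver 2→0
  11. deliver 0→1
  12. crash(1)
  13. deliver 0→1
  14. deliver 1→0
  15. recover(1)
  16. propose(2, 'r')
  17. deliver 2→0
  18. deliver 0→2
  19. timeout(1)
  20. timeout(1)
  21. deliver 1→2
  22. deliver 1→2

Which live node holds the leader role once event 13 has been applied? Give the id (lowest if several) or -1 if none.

2

after 1 — timeout(2): n2:cand/t1/[-]
after 2 — deliver 2→0: n0:foll/t1/[-]
after 3 — deliver 0→2: n2:lead/t1/[-]
after 4 — propose(2,'w'): n2:lead/t1/[w]
after 5 — deliver 2→0: n0:foll/t1/[w]
after 6 — deliver 0→2: ·
after 7 — timeout(1): n1:cand/t1/[-]
after 8 — deliver 1→0: ·
after 9 — deliver 0→1: ·
after 10 — deliver 2→0: ·
after 11 — deliver 0→1: ·
after 12 — crash(1): n1:✗cand/t1/[-]
after 13 — deliver 0→1: ·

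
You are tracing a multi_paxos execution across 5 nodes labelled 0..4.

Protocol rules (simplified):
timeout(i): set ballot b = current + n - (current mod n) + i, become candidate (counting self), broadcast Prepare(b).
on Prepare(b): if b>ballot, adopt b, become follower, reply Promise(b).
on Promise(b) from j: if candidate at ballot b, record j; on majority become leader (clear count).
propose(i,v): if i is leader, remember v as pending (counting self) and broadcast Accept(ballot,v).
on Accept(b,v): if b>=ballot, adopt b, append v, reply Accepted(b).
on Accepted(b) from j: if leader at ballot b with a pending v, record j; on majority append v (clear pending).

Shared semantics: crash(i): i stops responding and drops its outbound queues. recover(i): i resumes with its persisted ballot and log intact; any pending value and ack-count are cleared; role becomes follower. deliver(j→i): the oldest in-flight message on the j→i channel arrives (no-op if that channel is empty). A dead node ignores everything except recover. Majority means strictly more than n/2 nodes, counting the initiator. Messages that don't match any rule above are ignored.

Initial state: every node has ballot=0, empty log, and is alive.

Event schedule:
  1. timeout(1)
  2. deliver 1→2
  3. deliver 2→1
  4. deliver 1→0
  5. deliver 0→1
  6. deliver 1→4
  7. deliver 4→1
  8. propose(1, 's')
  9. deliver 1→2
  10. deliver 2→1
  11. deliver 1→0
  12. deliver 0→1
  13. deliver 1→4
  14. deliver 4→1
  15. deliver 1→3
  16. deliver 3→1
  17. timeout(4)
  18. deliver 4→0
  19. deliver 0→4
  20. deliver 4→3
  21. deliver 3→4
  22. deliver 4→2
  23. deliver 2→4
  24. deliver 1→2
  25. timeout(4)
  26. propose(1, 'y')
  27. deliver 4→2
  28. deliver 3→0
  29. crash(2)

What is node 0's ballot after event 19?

14

step 1 timeout(1): 1={cand,b=6,log=-}
step 2 deliver 1→2: 2={foll,b=6,log=-}
step 3 deliver 2→1: —
step 4 deliver 1→0: 0={foll,b=6,log=-}
step 5 deliver 0→1: 1={lead,b=6,log=-}
step 6 deliver 1→4: 4={foll,b=6,log=-}
step 7 deliver 4→1: —
step 8 propose(1,'s'): —
step 9 deliver 1→2: 2={foll,b=6,log=s}
step 10 deliver 2→1: —
step 11 deliver 1→0: 0={foll,b=6,log=s}
step 12 deliver 0→1: 1={lead,b=6,log=s}
step 13 deliver 1→4: 4={foll,b=6,log=s}
step 14 deliver 4→1: —
step 15 deliver 1→3: 3={foll,b=6,log=-}
step 16 deliver 3→1: —
step 17 timeout(4): 4={cand,b=14,log=s}
step 18 deliver 4→0: 0={foll,b=14,log=s}
step 19 deliver 0→4: —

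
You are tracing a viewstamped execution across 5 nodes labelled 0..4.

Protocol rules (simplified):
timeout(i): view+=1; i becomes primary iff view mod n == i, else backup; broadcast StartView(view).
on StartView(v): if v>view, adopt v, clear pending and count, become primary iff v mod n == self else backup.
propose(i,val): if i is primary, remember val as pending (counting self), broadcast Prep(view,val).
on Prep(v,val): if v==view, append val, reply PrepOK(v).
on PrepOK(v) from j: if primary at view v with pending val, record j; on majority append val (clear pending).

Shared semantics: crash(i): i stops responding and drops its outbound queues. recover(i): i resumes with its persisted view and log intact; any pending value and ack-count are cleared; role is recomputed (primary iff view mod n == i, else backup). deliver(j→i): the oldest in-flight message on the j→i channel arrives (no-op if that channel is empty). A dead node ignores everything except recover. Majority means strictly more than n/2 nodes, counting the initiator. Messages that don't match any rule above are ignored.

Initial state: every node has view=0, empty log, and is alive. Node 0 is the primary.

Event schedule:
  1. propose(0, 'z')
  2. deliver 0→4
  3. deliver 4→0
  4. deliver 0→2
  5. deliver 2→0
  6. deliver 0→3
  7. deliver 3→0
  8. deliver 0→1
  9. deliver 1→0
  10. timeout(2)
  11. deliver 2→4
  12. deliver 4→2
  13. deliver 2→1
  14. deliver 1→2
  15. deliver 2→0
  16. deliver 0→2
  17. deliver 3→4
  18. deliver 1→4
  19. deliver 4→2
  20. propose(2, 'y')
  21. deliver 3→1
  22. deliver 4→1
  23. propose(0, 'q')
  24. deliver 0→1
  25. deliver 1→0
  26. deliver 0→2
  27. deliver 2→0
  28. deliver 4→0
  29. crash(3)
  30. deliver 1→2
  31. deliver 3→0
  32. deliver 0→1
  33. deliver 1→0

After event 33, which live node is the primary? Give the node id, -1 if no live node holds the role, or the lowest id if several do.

[1] propose(0,'z') → ∅
[2] deliver 0→4 → N4(back v0 [z])
[3] deliver 4→0 → ∅
[4] deliver 0→2 → N2(back v0 [z])
[5] deliver 2→0 → N0(prim v0 [z])
[6] deliver 0→3 → N3(back v0 [z])
[7] deliver 3→0 → ∅
[8] deliver 0→1 → N1(back v0 [z])
[9] deliver 1→0 → ∅
[10] timeout(2) → N2(back v1 [z])
[11] deliver 2→4 → N4(back v1 [z])
[12] deliver 4→2 → ∅
[13] deliver 2→1 → N1(prim v1 [z])
[14] deliver 1→2 → ∅
[15] deliver 2→0 → N0(back v1 [z])
[16] deliver 0→2 → ∅
[17] deliver 3→4 → ∅
[18] deliver 1→4 → ∅
[19] deliver 4→2 → ∅
[20] propose(2,'y') → ∅
[21] deliver 3→1 → ∅
[22] deliver 4→1 → ∅
[23] propose(0,'q') → ∅
[24] deliver 0→1 → ∅
[25] deliver 1→0 → ∅
[26] deliver 0→2 → ∅
[27] deliver 2→0 → ∅
[28] deliver 4→0 → ∅
[29] crash(3) → N3(✗back v0 [z])
[30] deliver 1→2 → ∅
[31] deliver 3→0 → ∅
[32] deliver 0→1 → ∅
[33] deliver 1→0 → ∅

1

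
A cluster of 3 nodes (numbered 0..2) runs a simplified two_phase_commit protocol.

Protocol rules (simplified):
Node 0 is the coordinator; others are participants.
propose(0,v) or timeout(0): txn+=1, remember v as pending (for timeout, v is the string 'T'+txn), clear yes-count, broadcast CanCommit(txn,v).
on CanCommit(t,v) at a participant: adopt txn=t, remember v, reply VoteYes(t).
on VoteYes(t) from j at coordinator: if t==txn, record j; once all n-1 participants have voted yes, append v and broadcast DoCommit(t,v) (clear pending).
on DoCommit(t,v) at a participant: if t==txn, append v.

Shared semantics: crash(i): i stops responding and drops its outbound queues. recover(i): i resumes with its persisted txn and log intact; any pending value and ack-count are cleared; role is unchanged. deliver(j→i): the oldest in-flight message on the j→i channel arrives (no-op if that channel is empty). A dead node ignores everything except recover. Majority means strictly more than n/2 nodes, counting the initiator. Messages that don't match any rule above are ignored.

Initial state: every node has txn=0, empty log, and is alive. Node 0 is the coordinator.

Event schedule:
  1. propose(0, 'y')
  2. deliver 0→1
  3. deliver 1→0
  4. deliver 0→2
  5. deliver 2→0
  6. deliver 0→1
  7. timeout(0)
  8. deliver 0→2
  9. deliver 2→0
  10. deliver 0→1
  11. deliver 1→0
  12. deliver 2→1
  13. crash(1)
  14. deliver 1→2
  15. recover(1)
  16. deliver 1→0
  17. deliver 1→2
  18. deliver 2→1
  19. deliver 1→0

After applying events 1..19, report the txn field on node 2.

[1] propose(0,'y') → N0(coor t1 [-])
[2] deliver 0→1 → N1(part t1 [-])
[3] deliver 1→0 → ∅
[4] deliver 0→2 → N2(part t1 [-])
[5] deliver 2→0 → N0(coor t1 [y])
[6] deliver 0→1 → N1(part t1 [y])
[7] timeout(0) → N0(coor t2 [y])
[8] deliver 0→2 → N2(part t1 [y])
[9] deliver 2→0 → ∅
[10] deliver 0→1 → N1(part t2 [y])
[11] deliver 1→0 → ∅
[12] deliver 2→1 → ∅
[13] crash(1) → N1(✗part t2 [y])
[14] deliver 1→2 → ∅
[15] recover(1) → N1(part t2 [y])
[16] deliver 1→0 → ∅
[17] deliver 1→2 → ∅
[18] deliver 2→1 → ∅
[19] deliver 1→0 → ∅

1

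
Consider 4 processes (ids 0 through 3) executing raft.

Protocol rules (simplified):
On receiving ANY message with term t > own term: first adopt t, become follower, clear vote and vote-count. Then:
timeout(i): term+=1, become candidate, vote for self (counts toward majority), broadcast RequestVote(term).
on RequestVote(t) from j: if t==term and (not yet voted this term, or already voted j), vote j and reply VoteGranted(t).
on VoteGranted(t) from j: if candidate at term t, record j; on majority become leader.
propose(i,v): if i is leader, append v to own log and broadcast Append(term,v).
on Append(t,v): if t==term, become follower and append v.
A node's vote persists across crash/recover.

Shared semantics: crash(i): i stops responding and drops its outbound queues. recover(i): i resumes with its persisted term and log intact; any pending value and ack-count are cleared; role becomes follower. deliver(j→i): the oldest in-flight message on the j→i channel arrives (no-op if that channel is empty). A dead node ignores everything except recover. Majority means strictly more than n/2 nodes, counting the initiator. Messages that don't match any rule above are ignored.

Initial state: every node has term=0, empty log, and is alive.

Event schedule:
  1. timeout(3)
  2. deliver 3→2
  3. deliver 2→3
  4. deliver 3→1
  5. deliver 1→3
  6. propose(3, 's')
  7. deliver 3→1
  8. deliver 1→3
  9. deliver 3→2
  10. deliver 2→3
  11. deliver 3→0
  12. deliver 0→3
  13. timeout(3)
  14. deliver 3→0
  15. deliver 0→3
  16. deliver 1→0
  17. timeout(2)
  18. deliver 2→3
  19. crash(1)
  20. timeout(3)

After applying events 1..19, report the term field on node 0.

step 1 timeout(3): 3={cand,t=1,log=-}
step 2 deliver 3→2: 2={foll,t=1,log=-}
step 3 deliver 2→3: —
step 4 deliver 3→1: 1={foll,t=1,log=-}
step 5 deliver 1→3: 3={lead,t=1,log=-}
step 6 propose(3,'s'): 3={lead,t=1,log=s}
step 7 deliver 3→1: 1={foll,t=1,log=s}
step 8 deliver 1→3: —
step 9 deliver 3→2: 2={foll,t=1,log=s}
step 10 deliver 2→3: —
step 11 deliver 3→0: 0={foll,t=1,log=-}
step 12 deliver 0→3: —
step 13 timeout(3): 3={cand,t=2,log=s}
step 14 deliver 3→0: 0={foll,t=1,log=s}
step 15 deliver 0→3: —
step 16 deliver 1→0: —
step 17 timeout(2): 2={cand,t=2,log=s}
step 18 deliver 2→3: —
step 19 crash(1): 1={✗foll,t=1,log=s}

1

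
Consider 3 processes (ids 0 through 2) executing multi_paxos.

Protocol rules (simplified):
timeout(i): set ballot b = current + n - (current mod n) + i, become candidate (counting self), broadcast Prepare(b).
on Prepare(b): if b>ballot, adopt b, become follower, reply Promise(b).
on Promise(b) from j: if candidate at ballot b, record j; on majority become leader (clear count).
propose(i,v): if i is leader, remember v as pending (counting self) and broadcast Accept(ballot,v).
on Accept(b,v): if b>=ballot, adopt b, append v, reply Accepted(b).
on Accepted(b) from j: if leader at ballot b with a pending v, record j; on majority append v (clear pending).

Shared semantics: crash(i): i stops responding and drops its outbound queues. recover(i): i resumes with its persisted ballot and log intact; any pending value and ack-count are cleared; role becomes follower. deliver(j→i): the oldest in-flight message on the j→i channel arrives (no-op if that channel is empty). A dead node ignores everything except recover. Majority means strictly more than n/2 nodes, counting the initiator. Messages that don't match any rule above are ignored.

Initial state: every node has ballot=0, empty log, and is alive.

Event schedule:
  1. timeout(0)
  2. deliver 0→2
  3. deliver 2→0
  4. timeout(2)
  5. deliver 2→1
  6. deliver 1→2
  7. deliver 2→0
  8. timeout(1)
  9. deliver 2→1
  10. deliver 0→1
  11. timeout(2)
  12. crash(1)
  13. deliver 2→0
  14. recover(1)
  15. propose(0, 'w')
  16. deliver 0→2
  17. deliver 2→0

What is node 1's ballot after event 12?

[1] timeout(0) → N0(cand b3 [-])
[2] deliver 0→2 → N2(foll b3 [-])
[3] deliver 2→0 → N0(lead b3 [-])
[4] timeout(2) → N2(cand b8 [-])
[5] deliver 2→1 → N1(foll b8 [-])
[6] deliver 1→2 → N2(lead b8 [-])
[7] deliver 2→0 → N0(foll b8 [-])
[8] timeout(1) → N1(cand b10 [-])
[9] deliver 2→1 → ∅
[10] deliver 0→1 → ∅
[11] timeout(2) → N2(cand b11 [-])
[12] crash(1) → N1(✗cand b10 [-])

10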